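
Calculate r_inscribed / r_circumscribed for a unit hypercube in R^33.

For an n-cube of any side s, the inradius is s/2 and the circumradius is s√n/2, so the ratio is 1/√33 ≈ 0.174078.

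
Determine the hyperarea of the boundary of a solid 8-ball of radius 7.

|∂B_8(7)| = 823543·π^4/3 ≈ 2.67402e+07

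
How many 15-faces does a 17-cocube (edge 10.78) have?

An n-cross-polytope has 2^(k+1)·C(n,k+1) k-faces. Here 2^16·C(17,16) = 65536·17 = 1114112.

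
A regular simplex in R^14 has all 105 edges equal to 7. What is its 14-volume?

V = (7^14 / 14!) · √((14+1) / 2^14) ≈ 0.235396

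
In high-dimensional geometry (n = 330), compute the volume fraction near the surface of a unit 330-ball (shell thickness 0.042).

1 - (1-0.042)^330 ≈ 0.999999291 ≈ 99.999929%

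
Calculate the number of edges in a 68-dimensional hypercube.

Each of the 2^68 = 295147905179352825856 vertices has degree 68; total edges = 68·2^68/2 = 10035028776097996079104.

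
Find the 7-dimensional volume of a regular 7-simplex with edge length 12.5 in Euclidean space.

Volume = 12.5^7 · √(8/2^7) / 7! ≈ 2365.26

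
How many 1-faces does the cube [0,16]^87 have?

The 87-cube has n·2^(n-1) = 87·2^86 = 87·77371252455336267181195264 = 6731298963614255244763987968 edges.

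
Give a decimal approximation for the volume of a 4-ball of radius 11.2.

V_4(11.2) = π^(4/2) · (11.2)^4 / Γ(4/2 + 1) ≈ 77650.1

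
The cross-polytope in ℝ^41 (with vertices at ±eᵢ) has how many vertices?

The vertices are ±e_1, ..., ±e_41, so there are 2·41 = 82.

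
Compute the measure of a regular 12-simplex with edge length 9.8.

Volume = 9.8^12 · √(13/2^12) / 12! ≈ 92.2928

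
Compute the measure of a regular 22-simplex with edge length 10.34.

Volume = 10.34^22 · √(23/2^22) / 22! ≈ 0.043473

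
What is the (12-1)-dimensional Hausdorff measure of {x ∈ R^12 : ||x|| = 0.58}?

The surface area of an n-ball is 2π^(n/2) r^(n-1) / Γ(n/2). For n=12, r=0.58: 0.0400365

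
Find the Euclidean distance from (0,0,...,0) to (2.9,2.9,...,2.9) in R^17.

The space diagonal of an n-cube of side s is s√n. Here 2.9·√17 ≈ 11.957.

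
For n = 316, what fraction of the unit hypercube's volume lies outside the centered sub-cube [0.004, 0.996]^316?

The inner cube has side 1-2·0.004 = 0.992 and volume (0.992)^316 ≈ 0.07901, so the shell holds 0.920989 of the volume.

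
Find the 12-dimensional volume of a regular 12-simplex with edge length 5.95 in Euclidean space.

V_12 = √(13) · 5.95^12 / (12! · 2^(12/2)) ≈ 0.231557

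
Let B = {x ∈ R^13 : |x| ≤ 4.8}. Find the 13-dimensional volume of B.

The n-ball volume is π^(n/2)·r^n/Γ(n/2+1). With n=13, r=4.8: V ≈ 6.53849e+08.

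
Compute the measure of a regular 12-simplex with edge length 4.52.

Volume = 4.52^12 · √(13/2^12) / 12! ≈ 0.00855295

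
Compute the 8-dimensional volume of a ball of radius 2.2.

V_8(2.2) = π^(8/2) · (2.2)^8 / Γ(8/2 + 1) ≈ 2227.25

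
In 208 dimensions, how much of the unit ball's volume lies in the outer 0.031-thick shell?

Shell fraction = 1 - (1-0.031)^208 ≈ 0.99857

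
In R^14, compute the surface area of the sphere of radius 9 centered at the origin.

|∂B_14(9)| = 282429536481·π^7/40 ≈ 2.13255e+13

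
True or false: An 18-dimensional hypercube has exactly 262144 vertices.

True. The 18-cube has 2^18 = 262144 vertices.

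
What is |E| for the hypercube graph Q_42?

Each of the 2^42 = 4398046511104 vertices has degree 42; total edges = 42·2^42/2 = 92358976733184.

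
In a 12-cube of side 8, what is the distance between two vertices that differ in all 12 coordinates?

d = √(8² + 8² + ... + 8²) [12 terms] = √(12·8²) = 8√12 ≈ 27.7128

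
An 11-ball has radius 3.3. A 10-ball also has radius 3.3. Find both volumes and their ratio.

V_11(3.3) ≈ 952266. V_10(3.3) ≈ 390578. Ratio V_11/V_10 ≈ 2.438.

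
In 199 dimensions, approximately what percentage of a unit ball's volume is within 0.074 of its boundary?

1 - (1-0.074)^199 ≈ 0.9999997732 ≈ 99.999977%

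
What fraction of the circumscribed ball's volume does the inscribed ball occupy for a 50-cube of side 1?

V_in / V_out = (r_in/r_out)^50 = (1/√50)^50 = 50^(-50/2) ≈ 3.35544e-43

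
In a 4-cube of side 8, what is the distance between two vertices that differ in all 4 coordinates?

The space diagonal of an n-cube of side s is s√n. Here 8·√4 = 16.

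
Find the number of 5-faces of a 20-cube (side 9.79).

f_5(20-cube) = (20 choose 5) · 2^15 = 508035072.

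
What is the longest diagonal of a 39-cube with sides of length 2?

The space diagonal of an n-cube of side s is s√n. Here 2·√39 ≈ 12.49.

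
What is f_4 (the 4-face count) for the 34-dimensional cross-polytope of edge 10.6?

Number of 4-faces = 2^(4+1) · C(34,4+1) = 32 · 278256 = 8904192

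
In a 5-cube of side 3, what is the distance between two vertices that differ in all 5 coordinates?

The space diagonal of an n-cube of side s is s√n. Here 3·√5 ≈ 6.7082.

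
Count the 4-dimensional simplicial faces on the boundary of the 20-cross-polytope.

Each 4-face is the convex hull of 5 vertices, one chosen as ±e_i from each of 5 distinct axes: 2^5·C(20,5) = 496128.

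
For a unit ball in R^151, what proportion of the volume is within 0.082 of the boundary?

Shell fraction = 1 - (1-0.082)^151 ≈ 0.9999975496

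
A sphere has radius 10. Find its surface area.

S_3(10) = 2·π^(3/2)·(10)^2 / Γ(3/2) = 4πr² = 4π·(10)² ≈ 1256.64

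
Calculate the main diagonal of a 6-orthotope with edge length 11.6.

d = √(11.6² + 11.6² + ... + 11.6²) [6 terms] = √(6·11.6²) = 11.6√6 ≈ 28.4141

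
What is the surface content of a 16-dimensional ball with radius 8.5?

|∂B_16(8.5)| = 2862423051509815793·π^8/82575360 ≈ 3.28914e+14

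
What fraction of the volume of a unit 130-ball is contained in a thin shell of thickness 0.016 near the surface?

Shell fraction = 1 - (1-0.016)^130 ≈ 0.877153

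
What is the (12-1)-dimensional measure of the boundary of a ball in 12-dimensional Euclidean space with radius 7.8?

|∂B_12(7.8)| ≈ 1.04181e+11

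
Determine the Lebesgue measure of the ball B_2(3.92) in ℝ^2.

Volume = π^{2/2}·(3.92)^2/Γ(2) ≈ 48.275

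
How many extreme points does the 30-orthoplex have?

The vertices are ±e_1, ..., ±e_30, so there are 2·30 = 60.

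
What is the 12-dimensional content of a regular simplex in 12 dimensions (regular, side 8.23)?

For a regular n-simplex with edge a, V = (a^n / n!)·√((n+1)/2^n). With a=8.23, n=12: V ≈ 11.3567.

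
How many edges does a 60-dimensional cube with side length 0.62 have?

The 60-cube has n·2^(n-1) = 60·2^59 = 60·576460752303423488 = 34587645138205409280 edges.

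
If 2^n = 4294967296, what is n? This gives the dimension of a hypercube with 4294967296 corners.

The n-cube has 2^n vertices, and 4294967296 = 2^32, so n = 32.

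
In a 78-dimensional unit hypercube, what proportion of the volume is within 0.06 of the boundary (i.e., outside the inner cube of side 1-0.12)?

1 - (1 - 2·0.06)^78 = 1 - 0.88^78 ≈ 0.999953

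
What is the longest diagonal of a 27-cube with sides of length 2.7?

d = √(2.7² + 2.7² + ... + 2.7²) [27 terms] = √(27·2.7²) = 2.7√27 ≈ 14.0296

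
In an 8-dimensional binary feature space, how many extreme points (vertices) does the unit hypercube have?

Number of vertices = 2^8 = 256.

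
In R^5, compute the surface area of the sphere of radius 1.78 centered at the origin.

S = n·V_n(r)/r = 5·V_5(1.78)/1.78 (volume-to-surface relation), giving 264.21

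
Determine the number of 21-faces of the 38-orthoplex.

f_21(38-orthoplex) = 2^22 · (38 choose 22) = 93281213711646720.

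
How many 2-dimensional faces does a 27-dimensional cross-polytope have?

An n-cross-polytope has 2^(k+1)·C(n,k+1) k-faces. Here 2^3·C(27,3) = 8·2925 = 23400.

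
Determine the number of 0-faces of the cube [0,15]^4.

f_0(4-cube) = (4 choose 0) · 2^4 = 16.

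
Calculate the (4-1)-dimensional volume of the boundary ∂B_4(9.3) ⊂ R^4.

S_4(9.3) = 2·π^(4/2)·(9.3)^3 / Γ(4/2) ≈ 15877.4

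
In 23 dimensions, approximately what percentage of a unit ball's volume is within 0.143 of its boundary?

1 - (1-0.143)^23 ≈ 0.971255 ≈ 97.13%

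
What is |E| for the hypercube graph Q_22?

The 22-cube has n·2^(n-1) = 22·2^21 = 22·2097152 = 46137344 edges.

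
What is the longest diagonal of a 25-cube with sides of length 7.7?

The space diagonal of an n-cube of side s is s√n. Here 7.7·√25 = 38.5.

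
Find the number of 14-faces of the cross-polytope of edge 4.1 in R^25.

Number of 14-faces = 2^(14+1) · C(25,14+1) = 32768 · 3268760 = 107110727680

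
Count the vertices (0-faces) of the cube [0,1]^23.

An n-cube has 2^n vertices; for n = 23 that is 2^23 = 8388608.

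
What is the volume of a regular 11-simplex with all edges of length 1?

V_11 = √(12) · 1^11 / (11! · 2^(11/2)) ≈ 1.91765e-09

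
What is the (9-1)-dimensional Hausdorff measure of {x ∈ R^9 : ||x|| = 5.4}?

|∂B_9(5.4)| ≈ 2.1464e+07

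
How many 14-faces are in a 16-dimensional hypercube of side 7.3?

An n-cube has C(n,k)·2^(n-k) k-faces. Here C(16,14)·2^2 = 120·4 = 480.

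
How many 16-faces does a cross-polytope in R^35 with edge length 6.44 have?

Number of 16-faces = 2^(16+1) · C(35,16+1) = 131072 · 4537567650 = 594748067020800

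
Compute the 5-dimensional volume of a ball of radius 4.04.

The n-ball volume is π^(n/2)·r^n/Γ(n/2+1). With n=5, r=4.04: V ≈ 5665.07.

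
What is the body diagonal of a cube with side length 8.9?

The space diagonal of an n-cube of side s is s√n. Here 8.9·√3 ≈ 15.4153.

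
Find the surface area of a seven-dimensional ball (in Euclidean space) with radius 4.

S = n·V_n(r)/r = 7·V_7(4)/4 (volume-to-surface relation), giving 65536·π^3/15 ≈ 135468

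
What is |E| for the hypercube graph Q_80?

Number of 1-faces = C(80,1)·2^(80-1) = 80·604462909807314587353088 = 48357032784585166988247040.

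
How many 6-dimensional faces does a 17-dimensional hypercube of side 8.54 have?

Choose 6 of 17 axes to span the face (C(17,6) = 12376 ways), then fix each of the remaining 11 coordinates at one of its two extreme values (2^11 = 2048 ways): 12376·2048 = 25346048.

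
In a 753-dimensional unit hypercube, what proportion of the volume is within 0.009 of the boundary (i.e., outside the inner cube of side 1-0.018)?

The inner cube has side 1-2·0.009 = 0.982 and volume (0.982)^753 ≈ 1.148e-06, so the shell holds 0.999998852 of the volume.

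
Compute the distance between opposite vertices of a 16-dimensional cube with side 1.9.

||(1.9,1.9,...,1.9)|| = √(16)·1.9 = 7.6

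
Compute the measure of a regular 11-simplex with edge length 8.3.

For a regular n-simplex with edge a, V = (a^n / n!)·√((n+1)/2^n). With a=8.3, n=11: V ≈ 24.6961.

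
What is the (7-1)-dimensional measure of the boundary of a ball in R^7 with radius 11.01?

S_7(11.01) = 2·π^(7/2)·(11.01)^6 / Γ(7/2) ≈ 5.89118e+07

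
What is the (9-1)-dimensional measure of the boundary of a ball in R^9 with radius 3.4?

|∂B_9(3.4)| ≈ 530141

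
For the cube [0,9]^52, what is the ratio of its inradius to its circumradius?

For an n-cube of any side s, the inradius is s/2 and the circumradius is s√n/2, so the ratio is 1/√52 ≈ 0.138675.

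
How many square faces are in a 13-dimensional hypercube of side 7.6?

Number of 2-faces = C(13,2) · 2^(13-2) = 78 · 2048 = 159744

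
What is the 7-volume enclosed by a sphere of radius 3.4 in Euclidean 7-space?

The n-ball volume is π^(n/2)·r^n/Γ(n/2+1). With n=7, r=3.4: V ≈ 24816.1.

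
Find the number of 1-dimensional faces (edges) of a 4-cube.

An n-cube has n·2^(n-1) edges. With n = 4: 4·8 = 32.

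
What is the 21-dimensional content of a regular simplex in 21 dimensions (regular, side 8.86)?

For a regular n-simplex with edge a, V = (a^n / n!)·√((n+1)/2^n). With a=8.86, n=21: V ≈ 0.00499069.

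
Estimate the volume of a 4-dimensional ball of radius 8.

The n-ball volume is π^(n/2)·r^n/Γ(n/2+1). With n=4, r=8: V = 2048·π^2 ≈ 20212.9.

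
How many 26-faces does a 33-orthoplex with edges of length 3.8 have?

Number of 26-faces = 2^(26+1) · C(33,26+1) = 134217728 · 1107568 = 148655260565504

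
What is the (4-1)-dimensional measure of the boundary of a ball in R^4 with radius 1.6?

S = n·V_n(r)/r = 4·V_4(1.6)/1.6 (volume-to-surface relation), giving 80.8518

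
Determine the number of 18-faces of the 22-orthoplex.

Number of 18-faces = 2^(18+1) · C(22,18+1) = 524288 · 1540 = 807403520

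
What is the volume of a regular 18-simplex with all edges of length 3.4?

For a regular n-simplex with edge a, V = (a^n / n!)·√((n+1)/2^n). With a=3.4, n=18: V ≈ 4.90215e-09.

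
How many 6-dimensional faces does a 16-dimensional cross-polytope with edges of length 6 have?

f_6(16-orthoplex) = 2^7 · (16 choose 7) = 1464320.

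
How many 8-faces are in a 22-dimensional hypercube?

f_8(22-cube) = (22 choose 8) · 2^14 = 5239111680.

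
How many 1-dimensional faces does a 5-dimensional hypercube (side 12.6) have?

Number of 1-faces = C(5,1) · 2^(5-1) = 5 · 16 = 80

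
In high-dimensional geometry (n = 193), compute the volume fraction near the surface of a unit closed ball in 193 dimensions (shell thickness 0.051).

1 - (1-0.051)^193 ≈ 0.999959 ≈ 99.995904%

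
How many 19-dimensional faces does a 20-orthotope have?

f_19(20-cube) = (20 choose 19) · 2^1 = 40.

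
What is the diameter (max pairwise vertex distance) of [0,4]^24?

||(4,4,...,4)|| = √(24)·4 ≈ 19.5959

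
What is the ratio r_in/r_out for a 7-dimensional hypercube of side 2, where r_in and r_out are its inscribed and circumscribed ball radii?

r_in = 2/2 (half the side); r_out = 2√7/2 (half the diagonal). Ratio = 1/√7 ≈ 0.377964.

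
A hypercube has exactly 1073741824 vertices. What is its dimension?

Since 2^n = 1073741824, we have n = 30.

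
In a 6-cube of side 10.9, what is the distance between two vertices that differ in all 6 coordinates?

The space diagonal of an n-cube of side s is s√n. Here 10.9·√6 ≈ 26.6994.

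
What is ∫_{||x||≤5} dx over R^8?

The n-ball volume is π^(n/2)·r^n/Γ(n/2+1). With n=8, r=5: V = 390625·π^4/24 ≈ 1.58543e+06.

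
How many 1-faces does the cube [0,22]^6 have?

An n-cube has n·2^(n-1) edges. With n = 6: 6·32 = 192.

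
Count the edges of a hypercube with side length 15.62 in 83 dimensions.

The 83-cube has n·2^(n-1) = 83·2^82 = 83·4835703278458516698824704 = 401363372112056886002450432 edges.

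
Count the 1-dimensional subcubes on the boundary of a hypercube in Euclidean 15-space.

An n-cube has C(n,k)·2^(n-k) k-faces. Here C(15,1)·2^14 = 15·16384 = 245760.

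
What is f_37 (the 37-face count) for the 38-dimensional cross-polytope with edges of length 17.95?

f_37(38-orthoplex) = 2^38 · (38 choose 38) = 274877906944.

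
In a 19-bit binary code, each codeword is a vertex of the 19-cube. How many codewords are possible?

An n-cube has 2^n vertices; for n = 19 that is 2^19 = 524288.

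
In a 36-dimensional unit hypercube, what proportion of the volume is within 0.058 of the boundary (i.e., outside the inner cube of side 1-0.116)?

Shell fraction = 1 - (1-0.116)^36 ≈ 0.988189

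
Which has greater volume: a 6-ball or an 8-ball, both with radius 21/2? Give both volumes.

V_6(10.5) ≈ 6.92523e+06. V_8(10.5) ≈ 5.99657e+08. The 8-ball is larger.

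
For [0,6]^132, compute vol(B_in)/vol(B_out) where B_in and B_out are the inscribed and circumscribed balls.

V_in / V_out = (r_in/r_out)^132 = (1/√132)^132 = 132^(-132/2) ≈ 1.10185e-140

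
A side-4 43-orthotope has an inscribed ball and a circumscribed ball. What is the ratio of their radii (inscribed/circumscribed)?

Ratio = (s/2)/(s√43/2) = 43^(-1/2) ≈ 0.152499.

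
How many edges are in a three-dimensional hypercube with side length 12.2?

An n-cube has C(n,k)·2^(n-k) k-faces. Here C(3,1)·2^2 = 3·4 = 12.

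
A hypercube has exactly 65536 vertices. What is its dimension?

The n-cube has 2^n vertices, and 65536 = 2^16, so n = 16.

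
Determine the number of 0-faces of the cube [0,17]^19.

f_0(19-cube) = (19 choose 0) · 2^19 = 524288.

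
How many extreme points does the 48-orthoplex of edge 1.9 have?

The vertices are ±e_1, ..., ±e_48, so there are 2·48 = 96.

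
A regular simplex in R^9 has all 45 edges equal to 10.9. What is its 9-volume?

Volume = 10.9^9 · √(10/2^9) / 9! ≈ 836.451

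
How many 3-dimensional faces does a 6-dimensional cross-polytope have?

f_3(6-orthoplex) = 2^4 · (6 choose 4) = 240.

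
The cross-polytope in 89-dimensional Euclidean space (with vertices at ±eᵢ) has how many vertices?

Number of vertices = 2n = 178.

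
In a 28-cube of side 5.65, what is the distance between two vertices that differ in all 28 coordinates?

The space diagonal of an n-cube of side s is s√n. Here 5.65·√28 ≈ 29.897.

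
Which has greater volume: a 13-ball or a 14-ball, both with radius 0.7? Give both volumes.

V_13(0.7) ≈ 0.00882299. V_14(0.7) ≈ 0.00406435. The 13-ball is larger.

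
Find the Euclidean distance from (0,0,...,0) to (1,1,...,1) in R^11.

||(1,1,...,1)|| = √(11)·1 ≈ 3.31662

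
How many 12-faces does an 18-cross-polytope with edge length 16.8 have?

Number of 12-faces = 2^(12+1) · C(18,12+1) = 8192 · 8568 = 70189056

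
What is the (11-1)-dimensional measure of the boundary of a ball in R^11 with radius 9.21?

S = n·V_n(r)/r = 11·V_11(9.21)/9.21 (volume-to-surface relation), giving 9.1011e+10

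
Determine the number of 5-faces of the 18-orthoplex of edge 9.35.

Number of 5-faces = 2^(5+1) · C(18,5+1) = 64 · 18564 = 1188096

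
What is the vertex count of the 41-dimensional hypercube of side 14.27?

Each vertex is a binary string of length 41, so there are 2^41 = 2199023255552.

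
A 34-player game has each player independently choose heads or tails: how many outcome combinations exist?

Number of vertices = 2^34 = 17179869184.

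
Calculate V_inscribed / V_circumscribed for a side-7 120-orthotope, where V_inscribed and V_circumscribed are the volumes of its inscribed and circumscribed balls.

The radii are 7/2 and 7√120/2, so the volume ratio is (1/√120)^120 = 120^{-120/2} ≈ 1.7747e-125.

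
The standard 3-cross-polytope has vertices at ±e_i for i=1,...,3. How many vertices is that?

The vertices are ±e_1, ..., ±e_3, so there are 2·3 = 6.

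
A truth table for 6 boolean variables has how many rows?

Number of vertices = 2^6 = 64.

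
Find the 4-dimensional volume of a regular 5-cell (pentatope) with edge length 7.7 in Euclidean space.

For a regular n-simplex with edge a, V = (a^n / n!)·√((n+1)/2^n). With a=7.7, n=4: V ≈ 81.8798.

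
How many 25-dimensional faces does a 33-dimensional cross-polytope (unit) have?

f_25(33-orthoplex) = 2^26 · (33 choose 26) = 286692288233472.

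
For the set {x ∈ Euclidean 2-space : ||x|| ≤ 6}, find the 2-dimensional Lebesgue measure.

Volume = π^{2/2}·(6)^2/Γ(2) = 36·π ≈ 113.097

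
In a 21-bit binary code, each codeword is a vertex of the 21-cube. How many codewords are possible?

Each vertex is a binary string of length 21, so there are 2^21 = 2097152.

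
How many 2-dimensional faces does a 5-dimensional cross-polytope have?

Each 2-face is the convex hull of 3 vertices, one chosen as ±e_i from each of 3 distinct axes: 2^3·C(5,3) = 80.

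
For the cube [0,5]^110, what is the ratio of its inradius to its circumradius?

r_in / r_out = (5/2) / (5√110/2) = 1/√110 ≈ 0.0953463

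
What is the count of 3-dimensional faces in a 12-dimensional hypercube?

Choose 3 of 12 axes to span the face (C(12,3) = 220 ways), then fix each of the remaining 9 coordinates at one of its two extreme values (2^9 = 512 ways): 220·512 = 112640.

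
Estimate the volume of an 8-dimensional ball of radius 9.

Volume = π^{8/2}·(9)^8/Γ(5) = 14348907·π^4/8 ≈ 1.74714e+08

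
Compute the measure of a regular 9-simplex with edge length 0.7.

Volume = 0.7^9 · √(10/2^9) / 9! ≈ 1.55412e-08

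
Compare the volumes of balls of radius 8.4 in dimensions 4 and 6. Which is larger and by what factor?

V_4(8.4) ≈ 24569, V_6(8.4) ≈ 1.81541e+06. The 6-ball is larger by a factor of 73.89.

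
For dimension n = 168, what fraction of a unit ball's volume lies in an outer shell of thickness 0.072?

1 - (1-0.072)^168 ≈ 0.9999964677 ≈ 99.999647%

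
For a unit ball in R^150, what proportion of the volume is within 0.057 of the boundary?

Shell fraction = 1 - (1-0.057)^150 ≈ 0.99985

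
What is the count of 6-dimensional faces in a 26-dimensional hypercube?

An n-cube has C(n,k)·2^(n-k) k-faces. Here C(26,6)·2^20 = 230230·1048576 = 241413652480.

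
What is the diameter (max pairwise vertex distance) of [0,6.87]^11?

d = √(6.87² + 6.87² + ... + 6.87²) [11 terms] = √(11·6.87²) = 6.87√11 ≈ 22.7852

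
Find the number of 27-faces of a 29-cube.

Choose 27 of 29 axes to span the face (C(29,27) = 406 ways), then fix each of the remaining 2 coordinates at one of its two extreme values (2^2 = 4 ways): 406·4 = 1624.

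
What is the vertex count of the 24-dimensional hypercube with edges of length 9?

An n-cube has 2^n vertices; for n = 24 that is 2^24 = 16777216.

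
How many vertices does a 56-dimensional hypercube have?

An n-cube has 2^n vertices; for n = 56 that is 2^56 = 72057594037927936.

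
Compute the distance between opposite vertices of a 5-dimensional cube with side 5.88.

d = √(5.88² + 5.88² + ... + 5.88²) [5 terms] = √(5·5.88²) = 5.88√5 ≈ 13.1481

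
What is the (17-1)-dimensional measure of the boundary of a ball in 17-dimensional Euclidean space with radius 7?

|∂B_17(7)| = 2430751493090816·π^8/289575 ≈ 7.96487e+13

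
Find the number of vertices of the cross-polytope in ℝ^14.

An n-cross-polytope has 2^(k+1)·C(n,k+1) k-faces. Here 2^1·C(14,1) = 2·14 = 28.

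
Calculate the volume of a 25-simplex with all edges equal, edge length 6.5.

For a regular n-simplex with edge a, V = (a^n / n!)·√((n+1)/2^n). With a=6.5, n=25: V ≈ 1.19344e-08.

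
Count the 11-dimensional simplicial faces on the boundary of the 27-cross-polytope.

Each 11-face is the convex hull of 12 vertices, one chosen as ±e_i from each of 12 distinct axes: 2^12·C(27,12) = 71204290560.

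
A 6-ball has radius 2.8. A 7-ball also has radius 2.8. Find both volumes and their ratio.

V_6(2.8) ≈ 2490.27. V_7(2.8) ≈ 6375.09. Ratio V_6/V_7 ≈ 0.3906.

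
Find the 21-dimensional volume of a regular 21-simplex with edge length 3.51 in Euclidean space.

V = (3.51^21 / 21!) · √((21+1) / 2^21) ≈ 1.79268e-11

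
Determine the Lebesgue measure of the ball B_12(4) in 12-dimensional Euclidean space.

The n-ball volume is π^(n/2)·r^n/Γ(n/2+1). With n=12, r=4: V = 1048576·π^6/45 ≈ 2.2402e+07.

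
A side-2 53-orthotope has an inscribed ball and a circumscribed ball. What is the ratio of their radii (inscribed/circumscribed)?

r_in / r_out = (2/2) / (2√53/2) = 1/√53 ≈ 0.137361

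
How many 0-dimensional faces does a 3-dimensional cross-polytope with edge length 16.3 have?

Each 0-face is the convex hull of 1 vertex, one chosen as ±e_i from each of 1 distinct axis: 2^1·C(3,1) = 6.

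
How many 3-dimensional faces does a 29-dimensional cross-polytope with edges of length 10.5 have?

Number of 3-faces = 2^(3+1) · C(29,3+1) = 16 · 23751 = 380016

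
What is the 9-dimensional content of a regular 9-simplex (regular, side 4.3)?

Volume = 4.3^9 · √(10/2^9) / 9! ≈ 0.193561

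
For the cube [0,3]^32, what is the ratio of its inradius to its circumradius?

For an n-cube of any side s, the inradius is s/2 and the circumradius is s√n/2, so the ratio is 1/√32 ≈ 0.176777.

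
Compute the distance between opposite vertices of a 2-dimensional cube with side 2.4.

The space diagonal of an n-cube of side s is s√n. Here 2.4·√2 ≈ 3.39411.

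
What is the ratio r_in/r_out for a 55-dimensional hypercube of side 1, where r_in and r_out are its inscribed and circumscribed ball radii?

r_in = 1/2 (half the side); r_out = 1√55/2 (half the diagonal). Ratio = 1/√55 ≈ 0.13484.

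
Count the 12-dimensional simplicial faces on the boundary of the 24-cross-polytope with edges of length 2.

Each 12-face is the convex hull of 13 vertices, one chosen as ±e_i from each of 13 distinct axes: 2^13·C(24,13) = 20448411648.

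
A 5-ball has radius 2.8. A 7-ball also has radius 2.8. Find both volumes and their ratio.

V_5(2.8) ≈ 905.917. V_7(2.8) ≈ 6375.09. Ratio V_5/V_7 ≈ 0.1421.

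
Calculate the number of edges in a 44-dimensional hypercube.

Number of 1-faces = C(44,1)·2^(44-1) = 44·8796093022208 = 387028092977152.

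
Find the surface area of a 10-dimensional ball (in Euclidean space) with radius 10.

The surface area of an n-ball is 2π^(n/2) r^(n-1) / Γ(n/2). For n=10, r=10: 250000000·π^5/3 ≈ 2.55016e+10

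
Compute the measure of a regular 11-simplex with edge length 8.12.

Volume = 8.12^11 · √(12/2^11) / 11! ≈ 19.4038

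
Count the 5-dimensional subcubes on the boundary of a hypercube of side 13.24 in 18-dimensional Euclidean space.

Choose 5 of 18 axes to span the face (C(18,5) = 8568 ways), then fix each of the remaining 13 coordinates at one of its two extreme values (2^13 = 8192 ways): 8568·8192 = 70189056.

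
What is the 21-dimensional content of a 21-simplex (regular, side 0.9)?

V = (0.9^21 / 21!) · √((21+1) / 2^21) ≈ 6.93658e-24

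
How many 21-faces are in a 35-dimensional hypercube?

An n-cube has C(n,k)·2^(n-k) k-faces. Here C(35,21)·2^14 = 2319959400·16384 = 38010214809600.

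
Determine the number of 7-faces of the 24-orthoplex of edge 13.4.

Each 7-face is the convex hull of 8 vertices, one chosen as ±e_i from each of 8 distinct axes: 2^8·C(24,8) = 188280576.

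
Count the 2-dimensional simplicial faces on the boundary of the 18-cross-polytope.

f_2(18-orthoplex) = 2^3 · (18 choose 3) = 6528.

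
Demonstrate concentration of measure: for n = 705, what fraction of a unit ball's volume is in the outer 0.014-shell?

1 - (1-0.014)^705 ≈ 0.999952 ≈ 99.995178%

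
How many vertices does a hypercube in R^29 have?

The 29-cube has 2^29 = 536870912 vertices.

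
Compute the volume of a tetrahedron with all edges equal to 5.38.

Volume = (√2/12) · 5.38³ = 18.3519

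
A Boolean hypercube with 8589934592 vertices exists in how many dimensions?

Since 2^n = 8589934592, we have n = 33.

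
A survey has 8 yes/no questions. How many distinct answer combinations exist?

An n-cube has 2^n vertices; for n = 8 that is 2^8 = 256.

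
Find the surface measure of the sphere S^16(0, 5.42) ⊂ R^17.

S_17(5.42) = 2·π^(17/2)·(5.42)^16 / Γ(17/2) ≈ 1.32922e+12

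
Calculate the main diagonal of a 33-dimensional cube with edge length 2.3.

Diagonal = √33 · 2.3 ≈ 13.2125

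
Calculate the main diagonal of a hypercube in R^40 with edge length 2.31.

The space diagonal of an n-cube of side s is s√n. Here 2.31·√40 ≈ 14.6097.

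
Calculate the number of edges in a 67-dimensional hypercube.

The 67-cube has n·2^(n-1) = 67·2^66 = 67·73786976294838206464 = 4943727411754159833088 edges.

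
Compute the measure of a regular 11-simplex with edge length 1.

For a regular n-simplex with edge a, V = (a^n / n!)·√((n+1)/2^n). With a=1, n=11: V ≈ 1.91765e-09.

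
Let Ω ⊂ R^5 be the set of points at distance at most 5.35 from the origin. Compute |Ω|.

The n-ball volume is π^(n/2)·r^n/Γ(n/2+1). With n=5, r=5.35: V ≈ 23071.1.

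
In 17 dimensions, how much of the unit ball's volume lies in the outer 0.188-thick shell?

V(inner)/V(outer) = ((1-0.188)/1)^17 ≈ 0.029, so the shell fraction is 0.970996.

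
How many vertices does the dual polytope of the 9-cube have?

An n-cross-polytope has 2n vertices; here n = 9, giving 18.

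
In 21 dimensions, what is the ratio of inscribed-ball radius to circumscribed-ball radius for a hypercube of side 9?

For an n-cube of any side s, the inradius is s/2 and the circumradius is s√n/2, so the ratio is 1/√21 ≈ 0.218218.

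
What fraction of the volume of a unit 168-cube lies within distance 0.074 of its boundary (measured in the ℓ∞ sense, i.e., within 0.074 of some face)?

1 - (1 - 2·0.074)^168 = 1 - 0.852^168 ≈ 1 - 2.06e-12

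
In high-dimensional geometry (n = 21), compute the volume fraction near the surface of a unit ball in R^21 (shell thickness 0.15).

1 - (1-0.15)^21 ≈ 0.967054 ≈ 96.71%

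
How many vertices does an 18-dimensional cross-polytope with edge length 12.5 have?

The 18-dimensional cross-polytope has 2n = 2·18 = 36 vertices.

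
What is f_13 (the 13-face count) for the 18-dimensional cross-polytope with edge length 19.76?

Each 13-face is the convex hull of 14 vertices, one chosen as ±e_i from each of 14 distinct axes: 2^14·C(18,14) = 50135040.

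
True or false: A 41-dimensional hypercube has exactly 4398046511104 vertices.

False. The 41-cube has 2^41 = 2199023255552 vertices.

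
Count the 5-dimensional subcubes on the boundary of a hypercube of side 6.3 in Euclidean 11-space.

Number of 5-faces = C(11,5) · 2^(11-5) = 462 · 64 = 29568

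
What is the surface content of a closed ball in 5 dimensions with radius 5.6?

|∂B_5(5.6)| ≈ 25883.4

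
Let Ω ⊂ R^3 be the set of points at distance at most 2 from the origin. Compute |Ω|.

V_3(2) = π^(3/2) · (2)^3 / Γ(3/2 + 1) = 32·π/3 ≈ 33.5103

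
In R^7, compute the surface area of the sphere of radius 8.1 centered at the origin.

S_7(8.1) = 2·π^(7/2)·(8.1)^6 / Γ(7/2) ≈ 9.34089e+06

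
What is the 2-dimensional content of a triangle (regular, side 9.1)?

Area = (√3/4) · 9.1² = 35.8578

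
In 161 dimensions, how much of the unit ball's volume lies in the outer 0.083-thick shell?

Shell fraction = 1 - (1-0.083)^161 ≈ 0.9999991261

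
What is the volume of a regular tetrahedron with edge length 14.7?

Volume = (√2/12) · 14.7³ = 374.357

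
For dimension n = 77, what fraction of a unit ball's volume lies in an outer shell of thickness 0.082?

1 - (1-0.082)^77 ≈ 0.998623 ≈ 99.86%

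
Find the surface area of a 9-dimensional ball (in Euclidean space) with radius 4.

S = n·V_n(r)/r = 9·V_9(4)/4 (volume-to-surface relation), giving 2097152·π^4/105 ≈ 1.94554e+06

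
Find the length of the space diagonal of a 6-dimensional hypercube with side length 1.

The space diagonal of an n-cube of side s is s√n. Here 1·√6 ≈ 2.44949.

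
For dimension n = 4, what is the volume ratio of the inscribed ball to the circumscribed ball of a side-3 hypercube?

V_in/V_out = n^(-n/2) = 4^(-4/2) ≈ 0.0625.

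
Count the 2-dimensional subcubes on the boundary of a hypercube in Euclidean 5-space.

Choose 2 of 5 axes to span the face (C(5,2) = 10 ways), then fix each of the remaining 3 coordinates at one of its two extreme values (2^3 = 8 ways): 10·8 = 80.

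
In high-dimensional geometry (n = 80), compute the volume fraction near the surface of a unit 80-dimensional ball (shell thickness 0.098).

1 - (1-0.098)^80 ≈ 0.999739 ≈ 99.9739%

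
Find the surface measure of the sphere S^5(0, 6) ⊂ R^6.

S_6(6) = 2·π^(6/2)·(6)^5 / Γ(6/2) = 7776·π^3 ≈ 241105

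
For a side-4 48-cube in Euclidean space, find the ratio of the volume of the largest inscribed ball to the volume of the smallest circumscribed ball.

V_in / V_out = (r_in/r_out)^48 = (1/√48)^48 = 48^(-48/2) ≈ 4.469e-41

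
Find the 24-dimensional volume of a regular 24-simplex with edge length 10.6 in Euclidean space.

V = (10.6^24 / 24!) · √((24+1) / 2^24) ≈ 0.00796609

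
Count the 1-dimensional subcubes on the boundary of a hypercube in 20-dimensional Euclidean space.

An n-cube has C(n,k)·2^(n-k) k-faces. Here C(20,1)·2^19 = 20·524288 = 10485760.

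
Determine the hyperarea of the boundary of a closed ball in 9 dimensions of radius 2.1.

S_9(2.1) = 2·π^(9/2)·(2.1)^8 / Γ(9/2) ≈ 11228.3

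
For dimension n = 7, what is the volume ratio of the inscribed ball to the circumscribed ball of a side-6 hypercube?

V_in / V_out = (r_in/r_out)^7 = (1/√7)^7 = 7^(-7/2) ≈ 0.00110194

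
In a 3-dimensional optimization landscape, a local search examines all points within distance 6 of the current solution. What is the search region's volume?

V = 288·π ≈ 904.779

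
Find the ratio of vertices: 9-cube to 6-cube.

The 9-cube has 2^9 = 512 vertices. The 6-cube has 2^6 = 64 vertices. Ratio: 512/64 = 8.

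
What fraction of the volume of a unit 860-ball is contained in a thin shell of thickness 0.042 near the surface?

V(inner)/V(outer) = ((1-0.042)/1)^860 ≈ 9.426e-17, so the shell fraction is 1 - 9.426e-17.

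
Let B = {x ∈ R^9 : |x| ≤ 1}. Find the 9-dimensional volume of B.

V_9(1) = π^(9/2) · (1)^9 / Γ(9/2 + 1) = 32·π^4/945 ≈ 3.29851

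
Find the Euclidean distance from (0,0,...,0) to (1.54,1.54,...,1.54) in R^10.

d = √(1.54² + 1.54² + ... + 1.54²) [10 terms] = √(10·1.54²) = 1.54√10 ≈ 4.86991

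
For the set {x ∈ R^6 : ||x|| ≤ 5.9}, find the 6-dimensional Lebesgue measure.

V_6(5.9) = π^(6/2) · (5.9)^6 / Γ(6/2 + 1) ≈ 217977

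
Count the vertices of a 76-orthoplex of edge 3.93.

The 76-dimensional cross-polytope has 2n = 2·76 = 152 vertices.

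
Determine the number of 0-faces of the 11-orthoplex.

Number of 0-faces = 2^(0+1) · C(11,0+1) = 2 · 11 = 22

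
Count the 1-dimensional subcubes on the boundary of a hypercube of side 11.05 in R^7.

f_1(7-cube) = (7 choose 1) · 2^6 = 448.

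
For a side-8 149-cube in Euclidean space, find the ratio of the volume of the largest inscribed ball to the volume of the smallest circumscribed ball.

V_in/V_out = n^(-n/2) = 149^(-149/2) ≈ 1.25205e-162.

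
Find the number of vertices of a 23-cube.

Each vertex is a binary string of length 23, so there are 2^23 = 8388608.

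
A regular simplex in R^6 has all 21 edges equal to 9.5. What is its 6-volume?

Volume = 9.5^6 · √(7/2^6) / 6! ≈ 337.651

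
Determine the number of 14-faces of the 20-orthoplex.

An n-cross-polytope has 2^(k+1)·C(n,k+1) k-faces. Here 2^15·C(20,15) = 32768·15504 = 508035072.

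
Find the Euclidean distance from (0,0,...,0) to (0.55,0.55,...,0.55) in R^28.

The space diagonal of an n-cube of side s is s√n. Here 0.55·√28 ≈ 2.91033.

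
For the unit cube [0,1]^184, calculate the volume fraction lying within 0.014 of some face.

The inner cube has side 1-2·0.014 = 0.972 and volume (0.972)^184 ≈ 0.005378, so the shell holds 0.994622 of the volume.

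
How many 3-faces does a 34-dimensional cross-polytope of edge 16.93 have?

Number of 3-faces = 2^(3+1) · C(34,3+1) = 16 · 46376 = 742016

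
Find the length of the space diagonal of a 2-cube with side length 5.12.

d = √(5.12² + 5.12² + ... + 5.12²) [2 terms] = √(2·5.12²) = 5.12√2 ≈ 7.24077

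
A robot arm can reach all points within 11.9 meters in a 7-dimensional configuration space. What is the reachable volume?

V_7(11.9) = π^(7/2) · (11.9)^7 / Γ(7/2 + 1) ≈ 1.59665e+08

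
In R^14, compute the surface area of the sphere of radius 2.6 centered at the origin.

S = n·V_n(r)/r = 14·V_14(2.6)/2.6 (volume-to-surface relation), giving 2.08161e+06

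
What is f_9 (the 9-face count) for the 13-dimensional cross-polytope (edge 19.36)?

An n-cross-polytope has 2^(k+1)·C(n,k+1) k-faces. Here 2^10·C(13,10) = 1024·286 = 292864.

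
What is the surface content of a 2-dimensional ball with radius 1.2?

The surface area of an n-ball is 2π^(n/2) r^(n-1) / Γ(n/2). For n=2, r=1.2: 2πr = 2π·1.2 ≈ 7.53982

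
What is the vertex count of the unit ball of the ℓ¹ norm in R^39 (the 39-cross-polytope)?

Number of vertices = 2n = 78.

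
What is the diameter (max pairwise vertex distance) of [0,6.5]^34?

Diagonal = √34 · 6.5 ≈ 37.9012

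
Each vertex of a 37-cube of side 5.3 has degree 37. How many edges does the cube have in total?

Number of 1-faces = C(37,1)·2^(37-1) = 37·68719476736 = 2542620639232.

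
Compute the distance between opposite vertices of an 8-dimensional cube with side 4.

d = √(4² + 4² + ... + 4²) [8 terms] = √(8·4²) = 4√8 ≈ 11.3137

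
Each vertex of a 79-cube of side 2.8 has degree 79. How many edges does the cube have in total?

Each of the 2^79 = 604462909807314587353088 vertices has degree 79; total edges = 79·2^79/2 = 23876284937388926200446976.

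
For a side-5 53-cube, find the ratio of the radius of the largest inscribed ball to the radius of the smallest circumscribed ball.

Ratio = (s/2)/(s√53/2) = 53^(-1/2) ≈ 0.137361.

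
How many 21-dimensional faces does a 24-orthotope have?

Number of 21-faces = C(24,21) · 2^(24-21) = 2024 · 8 = 16192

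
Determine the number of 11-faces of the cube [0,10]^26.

Choose 11 of 26 axes to span the face (C(26,11) = 7726160 ways), then fix each of the remaining 15 coordinates at one of its two extreme values (2^15 = 32768 ways): 7726160·32768 = 253170810880.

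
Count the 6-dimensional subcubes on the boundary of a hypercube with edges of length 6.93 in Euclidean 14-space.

An n-cube has C(n,k)·2^(n-k) k-faces. Here C(14,6)·2^8 = 3003·256 = 768768.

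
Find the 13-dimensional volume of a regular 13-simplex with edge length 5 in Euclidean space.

Volume = 5^13 · √(14/2^13) / 13! ≈ 0.00810399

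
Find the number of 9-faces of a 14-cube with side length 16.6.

f_9(14-cube) = (14 choose 9) · 2^5 = 64064.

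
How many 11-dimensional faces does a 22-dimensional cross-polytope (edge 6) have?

An n-cross-polytope has 2^(k+1)·C(n,k+1) k-faces. Here 2^12·C(22,12) = 4096·646646 = 2648662016.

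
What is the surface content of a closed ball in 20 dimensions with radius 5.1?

The surface area of an n-ball is 2π^(n/2) r^(n-1) / Γ(n/2). For n=20, r=5.1: 1.43416e+13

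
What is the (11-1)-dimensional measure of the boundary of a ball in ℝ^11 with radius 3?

S = n·V_n(r)/r = 11·V_11(3)/3 (volume-to-surface relation), giving 139968·π^5/35 ≈ 1.2238e+06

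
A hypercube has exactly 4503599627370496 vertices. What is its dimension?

The n-cube has 2^n vertices, and 4503599627370496 = 2^52, so n = 52.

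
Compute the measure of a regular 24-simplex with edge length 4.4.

For a regular n-simplex with edge a, V = (a^n / n!)·√((n+1)/2^n). With a=4.4, n=24: V ≈ 5.45467e-12.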